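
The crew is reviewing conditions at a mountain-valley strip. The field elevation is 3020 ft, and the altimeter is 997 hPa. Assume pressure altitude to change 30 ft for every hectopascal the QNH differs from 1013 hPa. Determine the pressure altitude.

Pressure correction = (1013 − 997) × 30 = +480 ft.
Pressure altitude = 3020 + (+480) = 3500 ft.

3500 ft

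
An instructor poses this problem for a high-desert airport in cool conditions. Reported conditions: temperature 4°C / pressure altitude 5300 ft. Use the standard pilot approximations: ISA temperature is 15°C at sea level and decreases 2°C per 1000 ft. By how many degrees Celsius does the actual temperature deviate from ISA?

ISA-0.4°C

ISA temperature at 5300 ft = 15 − 2 × (5300/1000) = 4.4°C.
Deviation = OAT − ISA = 4 − 4.4 = -0.4°C.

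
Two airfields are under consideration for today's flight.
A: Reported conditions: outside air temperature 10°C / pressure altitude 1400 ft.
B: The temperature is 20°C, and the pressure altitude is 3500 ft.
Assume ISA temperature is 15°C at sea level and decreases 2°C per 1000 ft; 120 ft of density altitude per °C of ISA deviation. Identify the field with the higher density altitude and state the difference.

B by 3804 ft

A: ISA temp = 12.2°C, deviation -2.2°C, DA = 1400 + 120 × (-2.2) = 1136 ft.
B: ISA temp = 8°C, deviation +12°C, DA = 3500 + 120 × 12 = 4940 ft.
B is higher by 4940 − 1136 = 3804 ft.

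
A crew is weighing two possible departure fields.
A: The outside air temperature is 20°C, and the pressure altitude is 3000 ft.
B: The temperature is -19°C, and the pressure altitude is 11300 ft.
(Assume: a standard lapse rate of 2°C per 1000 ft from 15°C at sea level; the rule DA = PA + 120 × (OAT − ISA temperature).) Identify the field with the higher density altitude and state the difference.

B by 5612 ft

A: ISA temp = 9°C, deviation +11°C, DA = 3000 + 120 × 11 = 4320 ft.
B: ISA temp = -7.6°C, deviation -11.4°C, DA = 11300 + 120 × (-11.4) = 9932 ft.
B is higher by 9932 − 4320 = 5612 ft.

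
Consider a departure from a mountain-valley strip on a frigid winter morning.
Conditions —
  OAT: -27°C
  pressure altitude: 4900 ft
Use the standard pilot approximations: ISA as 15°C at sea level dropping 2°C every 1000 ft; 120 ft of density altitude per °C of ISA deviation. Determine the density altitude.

1036 ft

ISA temperature at 4900 ft = 15 − 2 × (4900/1000) = 5.2°C.
ISA deviation = -27 − 5.2 = -32.2°C.
Density altitude = 4900 + 120 × (-32.2) = 4900 + (-3864) = 1036 ft.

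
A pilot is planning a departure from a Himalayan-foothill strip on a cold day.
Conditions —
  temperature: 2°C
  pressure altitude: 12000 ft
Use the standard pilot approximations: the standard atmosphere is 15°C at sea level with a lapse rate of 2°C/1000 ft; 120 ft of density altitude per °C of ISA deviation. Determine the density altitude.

13320 ft

ISA temperature at 12000 ft = 15 − 2 × (12000/1000) = -9°C.
ISA deviation = 2 − (-9) = +11°C.
Density altitude = 12000 + 120 × (11) = 12000 + (+1320) = 13320 ft.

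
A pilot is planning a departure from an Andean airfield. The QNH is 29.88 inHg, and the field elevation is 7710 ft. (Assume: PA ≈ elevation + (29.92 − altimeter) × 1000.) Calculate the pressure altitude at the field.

Pressure correction = (29.92 − 29.88) × 1000 = +40 ft.
Pressure altitude = 7710 + (+40) = 7750 ft.

7750 ft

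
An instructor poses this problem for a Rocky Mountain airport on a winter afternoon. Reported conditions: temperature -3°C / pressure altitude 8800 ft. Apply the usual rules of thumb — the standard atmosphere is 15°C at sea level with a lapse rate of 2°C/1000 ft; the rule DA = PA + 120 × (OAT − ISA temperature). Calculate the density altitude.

ISA temperature at 8800 ft = 15 − 2 × (8800/1000) = -2.6°C.
ISA deviation = -3 − (-2.6) = -0.4°C.
Density altitude = 8800 + 120 × (-0.4) = 8800 + (-48) = 8752 ft.

8752 ft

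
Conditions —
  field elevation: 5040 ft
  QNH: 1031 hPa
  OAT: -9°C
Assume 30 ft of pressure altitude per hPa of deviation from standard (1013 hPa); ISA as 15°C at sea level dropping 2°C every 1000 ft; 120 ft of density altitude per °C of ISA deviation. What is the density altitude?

Pressure altitude = 5040 + (1013 − 1031) × 30 = 5040 + (-540) = 4500 ft.
ISA temperature at 4500 ft = 15 − 2 × (4500/1000) = 6°C.
ISA deviation = -9 − 6 = -15°C.
Density altitude = 4500 + 120 × (-15) = 2700 ft.

2700 ft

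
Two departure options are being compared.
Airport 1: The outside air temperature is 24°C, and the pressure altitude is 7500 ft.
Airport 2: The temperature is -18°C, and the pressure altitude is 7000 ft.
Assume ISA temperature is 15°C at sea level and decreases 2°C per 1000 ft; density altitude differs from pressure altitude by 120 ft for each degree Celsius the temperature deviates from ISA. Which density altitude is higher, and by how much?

Airport 1 by 5660 ft

Airport 1: ISA temp = 0°C, deviation +24°C, DA = 7500 + 120 × 24 = 10380 ft.
Airport 2: ISA temp = 1°C, deviation -19°C, DA = 7000 + 120 × (-19) = 4720 ft.
Airport 1 is higher by 10380 − 4720 = 5660 ft.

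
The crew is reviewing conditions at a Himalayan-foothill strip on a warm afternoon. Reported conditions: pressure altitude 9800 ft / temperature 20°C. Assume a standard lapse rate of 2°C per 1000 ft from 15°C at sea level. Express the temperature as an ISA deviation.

ISA temperature at 9800 ft = 15 − 2 × (9800/1000) = -4.6°C.
Deviation = OAT − ISA = 20 − (-4.6) = +24.6°C.

ISA+24.6°C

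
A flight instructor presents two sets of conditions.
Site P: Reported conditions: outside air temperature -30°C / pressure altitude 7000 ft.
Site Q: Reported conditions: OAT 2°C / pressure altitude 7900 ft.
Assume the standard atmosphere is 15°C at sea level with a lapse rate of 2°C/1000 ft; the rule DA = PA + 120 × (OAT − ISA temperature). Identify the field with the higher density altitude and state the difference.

Site P: ISA temp = 1°C, deviation -31°C, DA = 7000 + 120 × (-31) = 3280 ft.
Site Q: ISA temp = -0.8°C, deviation +2.8°C, DA = 7900 + 120 × 2.8 = 8236 ft.
Site Q is higher by 8236 − 3280 = 4956 ft.

Site Q by 4956 ft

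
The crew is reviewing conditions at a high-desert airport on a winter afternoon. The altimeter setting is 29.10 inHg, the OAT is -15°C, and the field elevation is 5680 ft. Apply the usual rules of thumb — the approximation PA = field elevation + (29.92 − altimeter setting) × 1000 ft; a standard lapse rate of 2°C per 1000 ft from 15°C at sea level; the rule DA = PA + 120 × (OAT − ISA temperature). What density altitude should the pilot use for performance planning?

Pressure altitude = 5680 + (29.92 − 29.10) × 1000 = 5680 + (+820) = 6500 ft.
ISA temperature at 6500 ft = 15 − 2 × (6500/1000) = 2°C.
ISA deviation = -15 − 2 = -17°C.
Density altitude = 6500 + 120 × (-17) = 4460 ft.

4460 ft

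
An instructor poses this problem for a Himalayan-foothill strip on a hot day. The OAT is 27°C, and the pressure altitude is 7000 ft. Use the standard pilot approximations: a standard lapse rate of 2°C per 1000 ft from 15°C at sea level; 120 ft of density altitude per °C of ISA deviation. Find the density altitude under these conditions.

10120 ft

ISA temperature at 7000 ft = 15 − 2 × (7000/1000) = 1°C.
ISA deviation = 27 − 1 = +26°C.
Density altitude = 7000 + 120 × (26) = 7000 + (+3120) = 10120 ft.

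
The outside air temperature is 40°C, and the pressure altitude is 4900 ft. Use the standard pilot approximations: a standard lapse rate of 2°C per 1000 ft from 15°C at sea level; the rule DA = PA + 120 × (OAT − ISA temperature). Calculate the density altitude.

ISA temperature at 4900 ft = 15 − 2 × (4900/1000) = 5.2°C.
ISA deviation = 40 − 5.2 = +34.8°C.
Density altitude = 4900 + 120 × (34.8) = 4900 + (+4176) = 9076 ft.

9076 ft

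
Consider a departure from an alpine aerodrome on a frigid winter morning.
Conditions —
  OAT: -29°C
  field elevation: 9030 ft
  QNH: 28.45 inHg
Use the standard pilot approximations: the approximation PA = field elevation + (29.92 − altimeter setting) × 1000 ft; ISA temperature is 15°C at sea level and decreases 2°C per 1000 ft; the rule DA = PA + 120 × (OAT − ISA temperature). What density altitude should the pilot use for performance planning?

7740 ft

Pressure altitude = 9030 + (29.92 − 28.45) × 1000 = 9030 + (+1470) = 10500 ft.
ISA temperature at 10500 ft = 15 − 2 × (10500/1000) = -6°C.
ISA deviation = -29 − (-6) = -23°C.
Density altitude = 10500 + 120 × (-23) = 7740 ft.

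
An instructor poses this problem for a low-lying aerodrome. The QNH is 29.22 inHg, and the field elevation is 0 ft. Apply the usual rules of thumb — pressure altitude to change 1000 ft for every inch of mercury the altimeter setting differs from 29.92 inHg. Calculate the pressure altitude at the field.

Pressure correction = (29.92 − 29.22) × 1000 = +700 ft.
Pressure altitude = 0 + (+700) = 700 ft.

700 ft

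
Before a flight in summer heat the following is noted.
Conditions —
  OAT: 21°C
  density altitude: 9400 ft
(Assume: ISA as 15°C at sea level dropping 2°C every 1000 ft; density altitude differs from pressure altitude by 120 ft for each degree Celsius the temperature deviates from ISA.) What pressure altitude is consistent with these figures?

DA = PA + 120 × (OAT − (15 − 2·PA/1000)) = PA + 120·OAT − 1800 + 0.24·PA = 1.24·PA + 120·OAT − 1800.
So 1.24·PA = 9400 − 120 × 21 + 1800 = 8680.
PA = 8680 / 1.24 = 7000 ft.

7000 ft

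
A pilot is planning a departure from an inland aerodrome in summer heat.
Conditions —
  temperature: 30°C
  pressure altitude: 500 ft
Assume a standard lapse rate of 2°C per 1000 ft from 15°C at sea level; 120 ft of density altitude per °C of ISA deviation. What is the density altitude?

2420 ft

ISA temperature at 500 ft = 15 − 2 × (500/1000) = 14°C.
ISA deviation = 30 − 14 = +16°C.
Density altitude = 500 + 120 × (16) = 500 + (+1920) = 2420 ft.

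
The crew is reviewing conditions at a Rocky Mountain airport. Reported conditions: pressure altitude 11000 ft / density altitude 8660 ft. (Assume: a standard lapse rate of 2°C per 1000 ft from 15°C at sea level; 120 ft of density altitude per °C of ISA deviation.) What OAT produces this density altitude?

Density altitude − pressure altitude = 8660 − 11000 = -2340 ft.
At 120 ft/°C that is an ISA deviation of -2340/120 = -19.5°C.
ISA temperature at 11000 ft = 15 − 2 × (11000/1000) = -7°C.
OAT = ISA + deviation = -7 + (-19.5) = -26.5°C.

-26.5°C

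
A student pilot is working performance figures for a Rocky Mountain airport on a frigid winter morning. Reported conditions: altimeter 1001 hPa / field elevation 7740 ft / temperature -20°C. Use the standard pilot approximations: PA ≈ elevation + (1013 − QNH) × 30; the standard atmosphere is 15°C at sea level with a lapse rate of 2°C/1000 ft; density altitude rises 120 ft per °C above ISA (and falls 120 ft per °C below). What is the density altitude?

5844 ft

Pressure altitude = 7740 + (1013 − 1001) × 30 = 7740 + (+360) = 8100 ft.
ISA temperature at 8100 ft = 15 − 2 × (8100/1000) = -1.2°C.
ISA deviation = -20 − (-1.2) = -18.8°C.
Density altitude = 8100 + 120 × (-18.8) = 5844 ft.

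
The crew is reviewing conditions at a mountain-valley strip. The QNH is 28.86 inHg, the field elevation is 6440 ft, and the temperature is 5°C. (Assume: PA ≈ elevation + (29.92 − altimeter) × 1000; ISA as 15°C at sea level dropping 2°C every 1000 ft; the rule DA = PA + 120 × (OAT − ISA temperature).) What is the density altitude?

Pressure altitude = 6440 + (29.92 − 28.86) × 1000 = 6440 + (+1060) = 7500 ft.
ISA temperature at 7500 ft = 15 − 2 × (7500/1000) = 0°C.
ISA deviation = 5 − 0 = +5°C.
Density altitude = 7500 + 120 × (5) = 8100 ft.

8100 ft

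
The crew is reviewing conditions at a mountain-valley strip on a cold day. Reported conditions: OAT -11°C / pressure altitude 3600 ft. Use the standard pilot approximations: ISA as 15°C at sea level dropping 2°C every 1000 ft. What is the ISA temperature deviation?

ISA temperature at 3600 ft = 15 − 2 × (3600/1000) = 7.8°C.
Deviation = OAT − ISA = -11 − 7.8 = -18.8°C.

ISA-18.8°C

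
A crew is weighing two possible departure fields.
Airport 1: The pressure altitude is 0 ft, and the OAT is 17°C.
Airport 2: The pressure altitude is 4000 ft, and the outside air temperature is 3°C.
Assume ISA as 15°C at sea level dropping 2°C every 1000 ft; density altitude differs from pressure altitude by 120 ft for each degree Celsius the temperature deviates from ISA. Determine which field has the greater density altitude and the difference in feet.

Airport 2 by 3280 ft

Airport 1: ISA temp = 15°C, deviation +2°C, DA = 0 + 120 × 2 = 240 ft.
Airport 2: ISA temp = 7°C, deviation -4°C, DA = 4000 + 120 × (-4) = 3520 ft.
Airport 2 is higher by 3520 − 240 = 3280 ft.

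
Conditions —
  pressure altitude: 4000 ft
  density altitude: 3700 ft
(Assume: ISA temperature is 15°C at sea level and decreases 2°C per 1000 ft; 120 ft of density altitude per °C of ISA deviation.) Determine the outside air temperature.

Density altitude − pressure altitude = 3700 − 4000 = -300 ft.
At 120 ft/°C that is an ISA deviation of -300/120 = -2.5°C.
ISA temperature at 4000 ft = 15 − 2 × (4000/1000) = 7°C.
OAT = ISA + deviation = 7 + (-2.5) = 4.5°C.

4.5°C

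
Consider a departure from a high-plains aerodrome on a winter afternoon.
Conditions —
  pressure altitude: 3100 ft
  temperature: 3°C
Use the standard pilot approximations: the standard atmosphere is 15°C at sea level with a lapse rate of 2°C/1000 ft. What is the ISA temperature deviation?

ISA-5.8°C

ISA temperature at 3100 ft = 15 − 2 × (3100/1000) = 8.8°C.
Deviation = OAT − ISA = 3 − 8.8 = -5.8°C.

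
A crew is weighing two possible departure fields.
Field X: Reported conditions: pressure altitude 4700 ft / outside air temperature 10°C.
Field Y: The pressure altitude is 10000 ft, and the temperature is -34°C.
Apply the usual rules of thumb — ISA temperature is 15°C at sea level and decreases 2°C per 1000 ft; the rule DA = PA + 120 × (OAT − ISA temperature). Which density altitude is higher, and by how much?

Field X: ISA temp = 5.6°C, deviation +4.4°C, DA = 4700 + 120 × 4.4 = 5228 ft.
Field Y: ISA temp = -5°C, deviation -29°C, DA = 10000 + 120 × (-29) = 6520 ft.
Field Y is higher by 6520 − 5228 = 1292 ft.

Field Y by 1292 ft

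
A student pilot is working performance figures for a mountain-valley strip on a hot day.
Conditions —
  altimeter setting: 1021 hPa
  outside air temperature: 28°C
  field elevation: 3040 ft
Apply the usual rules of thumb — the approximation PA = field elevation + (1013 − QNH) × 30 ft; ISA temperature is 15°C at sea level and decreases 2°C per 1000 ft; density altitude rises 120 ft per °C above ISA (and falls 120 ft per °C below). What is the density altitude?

Pressure altitude = 3040 + (1013 − 1021) × 30 = 3040 + (-240) = 2800 ft.
ISA temperature at 2800 ft = 15 − 2 × (2800/1000) = 9.4°C.
ISA deviation = 28 − 9.4 = +18.6°C.
Density altitude = 2800 + 120 × (18.6) = 5032 ft.

5032 ft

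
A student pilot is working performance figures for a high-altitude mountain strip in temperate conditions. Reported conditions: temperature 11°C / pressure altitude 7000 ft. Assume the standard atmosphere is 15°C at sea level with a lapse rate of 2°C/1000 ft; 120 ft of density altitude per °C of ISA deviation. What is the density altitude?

8200 ft

ISA temperature at 7000 ft = 15 − 2 × (7000/1000) = 1°C.
ISA deviation = 11 − 1 = +10°C.
Density altitude = 7000 + 120 × (10) = 7000 + (+1200) = 8200 ft.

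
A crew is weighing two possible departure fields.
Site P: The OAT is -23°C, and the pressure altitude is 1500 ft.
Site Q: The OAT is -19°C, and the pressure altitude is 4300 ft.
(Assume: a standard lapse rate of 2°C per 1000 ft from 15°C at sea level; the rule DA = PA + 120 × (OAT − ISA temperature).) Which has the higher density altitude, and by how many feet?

Site P: ISA temp = 12°C, deviation -35°C, DA = 1500 + 120 × (-35) = -2700 ft.
Site Q: ISA temp = 6.4°C, deviation -25.4°C, DA = 4300 + 120 × (-25.4) = 1252 ft.
Site Q is higher by 1252 − (-2700) = 3952 ft.

Site Q by 3952 ft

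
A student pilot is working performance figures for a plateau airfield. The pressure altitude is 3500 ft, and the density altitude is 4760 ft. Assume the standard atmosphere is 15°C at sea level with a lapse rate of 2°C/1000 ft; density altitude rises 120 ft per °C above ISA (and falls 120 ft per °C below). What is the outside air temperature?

Density altitude − pressure altitude = 4760 − 3500 = +1260 ft.
At 120 ft/°C that is an ISA deviation of 1260/120 = +10.5°C.
ISA temperature at 3500 ft = 15 − 2 × (3500/1000) = 8°C.
OAT = ISA + deviation = 8 + (+10.5) = 18.5°C.

18.5°C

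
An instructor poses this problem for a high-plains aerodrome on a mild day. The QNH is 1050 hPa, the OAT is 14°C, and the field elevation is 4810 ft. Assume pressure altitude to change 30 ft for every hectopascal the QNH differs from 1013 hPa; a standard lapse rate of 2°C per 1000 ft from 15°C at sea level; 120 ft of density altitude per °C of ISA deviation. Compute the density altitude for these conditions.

4468 ft

Pressure altitude = 4810 + (1013 − 1050) × 30 = 4810 + (-1110) = 3700 ft.
ISA temperature at 3700 ft = 15 − 2 × (3700/1000) = 7.6°C.
ISA deviation = 14 − 7.6 = +6.4°C.
Density altitude = 3700 + 120 × (6.4) = 4468 ft.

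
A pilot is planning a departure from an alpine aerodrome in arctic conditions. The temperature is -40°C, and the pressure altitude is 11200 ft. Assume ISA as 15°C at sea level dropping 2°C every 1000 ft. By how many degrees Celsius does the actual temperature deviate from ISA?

ISA temperature at 11200 ft = 15 − 2 × (11200/1000) = -7.4°C.
Deviation = OAT − ISA = -40 − (-7.4) = -32.6°C.

ISA-32.6°C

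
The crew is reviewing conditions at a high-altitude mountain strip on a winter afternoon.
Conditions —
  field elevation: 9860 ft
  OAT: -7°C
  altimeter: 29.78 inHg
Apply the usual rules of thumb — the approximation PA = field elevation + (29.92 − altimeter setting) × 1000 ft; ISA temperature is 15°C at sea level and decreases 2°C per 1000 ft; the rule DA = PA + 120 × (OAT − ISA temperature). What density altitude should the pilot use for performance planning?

9760 ft

Pressure altitude = 9860 + (29.92 − 29.78) × 1000 = 9860 + (+140) = 10000 ft.
ISA temperature at 10000 ft = 15 − 2 × (10000/1000) = -5°C.
ISA deviation = -7 − (-5) = -2°C.
Density altitude = 10000 + 120 × (-2) = 9760 ft.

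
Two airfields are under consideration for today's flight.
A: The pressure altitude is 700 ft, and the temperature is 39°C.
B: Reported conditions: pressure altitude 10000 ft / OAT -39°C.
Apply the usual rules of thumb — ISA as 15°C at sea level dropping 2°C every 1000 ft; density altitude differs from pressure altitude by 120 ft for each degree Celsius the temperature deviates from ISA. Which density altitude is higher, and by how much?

B by 2172 ft

A: ISA temp = 13.6°C, deviation +25.4°C, DA = 700 + 120 × 25.4 = 3748 ft.
B: ISA temp = -5°C, deviation -34°C, DA = 10000 + 120 × (-34) = 5920 ft.
B is higher by 5920 − 3748 = 2172 ft.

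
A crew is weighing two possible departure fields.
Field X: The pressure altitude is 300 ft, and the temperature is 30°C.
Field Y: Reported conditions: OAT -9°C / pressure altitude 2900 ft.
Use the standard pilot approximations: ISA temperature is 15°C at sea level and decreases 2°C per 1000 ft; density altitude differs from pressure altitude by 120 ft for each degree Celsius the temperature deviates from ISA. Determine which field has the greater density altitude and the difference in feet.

Field X: ISA temp = 14.4°C, deviation +15.6°C, DA = 300 + 120 × 15.6 = 2172 ft.
Field Y: ISA temp = 9.2°C, deviation -18.2°C, DA = 2900 + 120 × (-18.2) = 716 ft.
Field X is higher by 2172 − 716 = 1456 ft.

Field X by 1456 ft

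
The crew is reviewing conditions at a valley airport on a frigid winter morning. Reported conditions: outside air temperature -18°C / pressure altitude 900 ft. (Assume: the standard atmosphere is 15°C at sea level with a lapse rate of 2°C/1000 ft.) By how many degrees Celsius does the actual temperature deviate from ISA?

ISA-31.2°C

ISA temperature at 900 ft = 15 − 2 × (900/1000) = 13.2°C.
Deviation = OAT − ISA = -18 − 13.2 = -31.2°C.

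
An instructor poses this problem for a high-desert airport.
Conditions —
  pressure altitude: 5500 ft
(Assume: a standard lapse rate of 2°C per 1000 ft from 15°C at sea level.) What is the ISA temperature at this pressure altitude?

ISA temperature = 15 − 2 × (5500/1000) = 15 − 11 = 4°C.

4°C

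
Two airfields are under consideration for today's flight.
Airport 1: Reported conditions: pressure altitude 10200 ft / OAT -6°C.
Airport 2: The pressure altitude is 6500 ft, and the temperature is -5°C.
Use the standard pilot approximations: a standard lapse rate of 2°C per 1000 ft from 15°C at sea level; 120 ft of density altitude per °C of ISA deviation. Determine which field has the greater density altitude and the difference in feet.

Airport 1: ISA temp = -5.4°C, deviation -0.6°C, DA = 10200 + 120 × (-0.6) = 10128 ft.
Airport 2: ISA temp = 2°C, deviation -7°C, DA = 6500 + 120 × (-7) = 5660 ft.
Airport 1 is higher by 10128 − 5660 = 4468 ft.

Airport 1 by 4468 ft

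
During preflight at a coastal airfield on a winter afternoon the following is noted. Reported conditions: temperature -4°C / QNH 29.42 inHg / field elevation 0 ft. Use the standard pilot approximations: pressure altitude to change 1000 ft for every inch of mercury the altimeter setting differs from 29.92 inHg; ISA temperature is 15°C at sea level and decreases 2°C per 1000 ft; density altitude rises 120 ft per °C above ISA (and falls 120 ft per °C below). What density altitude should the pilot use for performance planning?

Pressure altitude = 0 + (29.92 − 29.42) × 1000 = 0 + (+500) = 500 ft.
ISA temperature at 500 ft = 15 − 2 × (500/1000) = 14°C.
ISA deviation = -4 − 14 = -18°C.
Density altitude = 500 + 120 × (-18) = -1660 ft.

-1660 ft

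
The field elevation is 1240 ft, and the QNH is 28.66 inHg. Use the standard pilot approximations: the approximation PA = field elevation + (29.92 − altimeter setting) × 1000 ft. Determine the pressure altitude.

2500 ft

Pressure correction = (29.92 − 28.66) × 1000 = +1260 ft.
Pressure altitude = 1240 + (+1260) = 2500 ft.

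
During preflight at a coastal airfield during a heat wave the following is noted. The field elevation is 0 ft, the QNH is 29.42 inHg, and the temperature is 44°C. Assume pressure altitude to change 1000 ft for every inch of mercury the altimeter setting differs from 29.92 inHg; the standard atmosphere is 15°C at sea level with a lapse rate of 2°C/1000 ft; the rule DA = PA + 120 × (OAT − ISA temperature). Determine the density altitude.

4100 ft

Pressure altitude = 0 + (29.92 − 29.42) × 1000 = 0 + (+500) = 500 ft.
ISA temperature at 500 ft = 15 − 2 × (500/1000) = 14°C.
ISA deviation = 44 − 14 = +30°C.
Density altitude = 500 + 120 × (30) = 4100 ft.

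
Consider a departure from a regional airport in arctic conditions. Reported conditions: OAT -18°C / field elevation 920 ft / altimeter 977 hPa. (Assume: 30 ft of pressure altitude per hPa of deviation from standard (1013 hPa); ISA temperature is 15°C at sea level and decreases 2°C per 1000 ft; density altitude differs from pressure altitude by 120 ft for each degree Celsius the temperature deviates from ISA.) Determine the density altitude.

-1480 ft

Pressure altitude = 920 + (1013 − 977) × 30 = 920 + (+1080) = 2000 ft.
ISA temperature at 2000 ft = 15 − 2 × (2000/1000) = 11°C.
ISA deviation = -18 − 11 = -29°C.
Density altitude = 2000 + 120 × (-29) = -1480 ft.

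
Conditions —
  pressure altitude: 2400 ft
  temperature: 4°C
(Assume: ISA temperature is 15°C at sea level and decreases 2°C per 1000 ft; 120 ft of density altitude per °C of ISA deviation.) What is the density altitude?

ISA temperature at 2400 ft = 15 − 2 × (2400/1000) = 10.2°C.
ISA deviation = 4 − 10.2 = -6.2°C.
Density altitude = 2400 + 120 × (-6.2) = 2400 + (-744) = 1656 ft.

1656 ft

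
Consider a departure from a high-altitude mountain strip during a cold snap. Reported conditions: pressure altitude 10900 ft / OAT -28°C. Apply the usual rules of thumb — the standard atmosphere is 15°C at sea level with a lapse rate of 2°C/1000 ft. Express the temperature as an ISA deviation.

ISA-21.2°C

ISA temperature at 10900 ft = 15 − 2 × (10900/1000) = -6.8°C.
Deviation = OAT − ISA = -28 − (-6.8) = -21.2°C.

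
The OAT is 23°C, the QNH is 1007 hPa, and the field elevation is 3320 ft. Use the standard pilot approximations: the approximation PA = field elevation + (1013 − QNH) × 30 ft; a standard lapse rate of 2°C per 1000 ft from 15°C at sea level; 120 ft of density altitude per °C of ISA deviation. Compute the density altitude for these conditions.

5300 ft

Pressure altitude = 3320 + (1013 − 1007) × 30 = 3320 + (+180) = 3500 ft.
ISA temperature at 3500 ft = 15 − 2 × (3500/1000) = 8°C.
ISA deviation = 23 − 8 = +15°C.
Density altitude = 3500 + 120 × (15) = 5300 ft.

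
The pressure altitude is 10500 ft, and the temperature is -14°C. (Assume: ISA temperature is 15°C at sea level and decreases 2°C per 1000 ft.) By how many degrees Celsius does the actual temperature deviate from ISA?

ISA-8°C

ISA temperature at 10500 ft = 15 − 2 × (10500/1000) = -6°C.
Deviation = OAT − ISA = -14 − (-6) = -8°C.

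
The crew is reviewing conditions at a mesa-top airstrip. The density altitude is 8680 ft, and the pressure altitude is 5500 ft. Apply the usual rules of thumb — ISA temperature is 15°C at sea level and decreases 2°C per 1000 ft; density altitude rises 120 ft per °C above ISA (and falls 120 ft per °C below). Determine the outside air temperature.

30.5°C

Density altitude − pressure altitude = 8680 − 5500 = +3180 ft.
At 120 ft/°C that is an ISA deviation of 3180/120 = +26.5°C.
ISA temperature at 5500 ft = 15 − 2 × (5500/1000) = 4°C.
OAT = ISA + deviation = 4 + (+26.5) = 30.5°C.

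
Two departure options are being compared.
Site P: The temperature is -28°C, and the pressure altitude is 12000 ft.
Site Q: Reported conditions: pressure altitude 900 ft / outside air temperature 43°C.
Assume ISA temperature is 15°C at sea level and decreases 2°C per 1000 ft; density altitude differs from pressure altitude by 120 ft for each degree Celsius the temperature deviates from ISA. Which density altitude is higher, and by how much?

Site P by 5244 ft

Site P: ISA temp = -9°C, deviation -19°C, DA = 12000 + 120 × (-19) = 9720 ft.
Site Q: ISA temp = 13.2°C, deviation +29.8°C, DA = 900 + 120 × 29.8 = 4476 ft.
Site P is higher by 9720 − 4476 = 5244 ft.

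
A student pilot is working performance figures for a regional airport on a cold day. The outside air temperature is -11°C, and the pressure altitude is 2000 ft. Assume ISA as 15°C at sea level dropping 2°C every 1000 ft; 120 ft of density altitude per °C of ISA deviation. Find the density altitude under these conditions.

ISA temperature at 2000 ft = 15 − 2 × (2000/1000) = 11°C.
ISA deviation = -11 − 11 = -22°C.
Density altitude = 2000 + 120 × (-22) = 2000 + (-2640) = -640 ft.

-640 ft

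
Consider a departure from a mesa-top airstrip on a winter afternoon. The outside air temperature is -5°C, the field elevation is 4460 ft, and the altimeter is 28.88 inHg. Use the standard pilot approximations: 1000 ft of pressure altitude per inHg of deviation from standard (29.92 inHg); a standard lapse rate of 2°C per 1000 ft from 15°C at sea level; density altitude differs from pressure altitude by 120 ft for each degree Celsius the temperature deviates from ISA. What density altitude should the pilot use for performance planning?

4420 ft

Pressure altitude = 4460 + (29.92 − 28.88) × 1000 = 4460 + (+1040) = 5500 ft.
ISA temperature at 5500 ft = 15 − 2 × (5500/1000) = 4°C.
ISA deviation = -5 − 4 = -9°C.
Density altitude = 5500 + 120 × (-9) = 4420 ft.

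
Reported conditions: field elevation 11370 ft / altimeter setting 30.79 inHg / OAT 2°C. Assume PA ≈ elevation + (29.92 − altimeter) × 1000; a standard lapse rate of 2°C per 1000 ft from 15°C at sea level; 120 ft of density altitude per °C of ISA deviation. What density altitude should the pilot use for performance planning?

11460 ft

Pressure altitude = 11370 + (29.92 − 30.79) × 1000 = 11370 + (-870) = 10500 ft.
ISA temperature at 10500 ft = 15 − 2 × (10500/1000) = -6°C.
ISA deviation = 2 − (-6) = +8°C.
Density altitude = 10500 + 120 × (8) = 11460 ft.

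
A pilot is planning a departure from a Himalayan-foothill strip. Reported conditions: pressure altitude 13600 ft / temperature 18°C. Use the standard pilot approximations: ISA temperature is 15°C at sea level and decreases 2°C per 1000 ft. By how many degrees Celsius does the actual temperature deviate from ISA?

ISA+30.2°C

ISA temperature at 13600 ft = 15 − 2 × (13600/1000) = -12.2°C.
Deviation = OAT − ISA = 18 − (-12.2) = +30.2°C.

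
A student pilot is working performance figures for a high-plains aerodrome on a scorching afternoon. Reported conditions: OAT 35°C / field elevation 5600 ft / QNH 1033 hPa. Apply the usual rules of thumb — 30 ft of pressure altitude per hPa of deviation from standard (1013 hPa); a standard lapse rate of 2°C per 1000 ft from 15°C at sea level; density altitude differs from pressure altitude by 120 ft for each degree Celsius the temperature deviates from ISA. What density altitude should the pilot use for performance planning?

8600 ft

Pressure altitude = 5600 + (1013 − 1033) × 30 = 5600 + (-600) = 5000 ft.
ISA temperature at 5000 ft = 15 − 2 × (5000/1000) = 5°C.
ISA deviation = 35 − 5 = +30°C.
Density altitude = 5000 + 120 × (30) = 8600 ft.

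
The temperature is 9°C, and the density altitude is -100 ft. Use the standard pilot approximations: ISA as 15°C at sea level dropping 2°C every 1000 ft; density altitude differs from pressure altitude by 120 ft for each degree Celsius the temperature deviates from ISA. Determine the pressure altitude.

DA = PA + 120 × (OAT − (15 − 2·PA/1000)) = PA + 120·OAT − 1800 + 0.24·PA = 1.24·PA + 120·OAT − 1800.
So 1.24·PA = -100 − 120 × 9 + 1800 = 620.
PA = 620 / 1.24 = 500 ft.

500 ft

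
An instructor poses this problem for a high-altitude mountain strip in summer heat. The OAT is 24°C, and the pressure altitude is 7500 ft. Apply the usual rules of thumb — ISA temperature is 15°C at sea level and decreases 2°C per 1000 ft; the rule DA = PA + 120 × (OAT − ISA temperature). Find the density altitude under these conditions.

10380 ft

ISA temperature at 7500 ft = 15 − 2 × (7500/1000) = 0°C.
ISA deviation = 24 − 0 = +24°C.
Density altitude = 7500 + 120 × (24) = 7500 + (+2880) = 10380 ft.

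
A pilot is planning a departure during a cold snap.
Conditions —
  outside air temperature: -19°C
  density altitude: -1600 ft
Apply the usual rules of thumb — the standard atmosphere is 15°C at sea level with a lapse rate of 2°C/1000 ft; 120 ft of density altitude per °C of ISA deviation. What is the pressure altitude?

2000 ft

DA = PA + 120 × (OAT − (15 − 2·PA/1000)) = PA + 120·OAT − 1800 + 0.24·PA = 1.24·PA + 120·OAT − 1800.
So 1.24·PA = -1600 − 120 × (-19) + 1800 = 2480.
PA = 2480 / 1.24 = 2000 ft.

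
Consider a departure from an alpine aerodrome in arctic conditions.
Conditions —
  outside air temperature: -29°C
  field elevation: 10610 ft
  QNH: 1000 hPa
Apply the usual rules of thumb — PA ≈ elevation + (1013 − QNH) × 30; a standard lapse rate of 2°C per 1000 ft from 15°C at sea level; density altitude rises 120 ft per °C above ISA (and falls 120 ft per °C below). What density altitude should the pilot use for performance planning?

Pressure altitude = 10610 + (1013 − 1000) × 30 = 10610 + (+390) = 11000 ft.
ISA temperature at 11000 ft = 15 − 2 × (11000/1000) = -7°C.
ISA deviation = -29 − (-7) = -22°C.
Density altitude = 11000 + 120 × (-22) = 8360 ft.

8360 ft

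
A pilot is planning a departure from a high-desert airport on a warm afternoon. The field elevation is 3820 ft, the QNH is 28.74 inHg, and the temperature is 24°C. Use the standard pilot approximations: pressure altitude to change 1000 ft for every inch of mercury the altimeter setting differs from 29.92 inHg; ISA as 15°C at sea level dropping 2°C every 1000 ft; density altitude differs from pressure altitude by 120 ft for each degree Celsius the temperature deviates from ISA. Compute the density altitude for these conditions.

7280 ft

Pressure altitude = 3820 + (29.92 − 28.74) × 1000 = 3820 + (+1180) = 5000 ft.
ISA temperature at 5000 ft = 15 − 2 × (5000/1000) = 5°C.
ISA deviation = 24 − 5 = +19°C.
Density altitude = 5000 + 120 × (19) = 7280 ft.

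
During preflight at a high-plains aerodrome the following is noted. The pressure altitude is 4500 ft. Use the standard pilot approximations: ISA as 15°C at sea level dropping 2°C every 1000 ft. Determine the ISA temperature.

ISA temperature = 15 − 2 × (4500/1000) = 15 − 9 = 6°C.

6°C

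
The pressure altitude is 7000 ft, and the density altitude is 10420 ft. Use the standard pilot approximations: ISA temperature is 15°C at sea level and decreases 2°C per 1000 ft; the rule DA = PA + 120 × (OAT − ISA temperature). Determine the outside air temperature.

29.5°C

Density altitude − pressure altitude = 10420 − 7000 = +3420 ft.
At 120 ft/°C that is an ISA deviation of 3420/120 = +28.5°C.
ISA temperature at 7000 ft = 15 − 2 × (7000/1000) = 1°C.
OAT = ISA + deviation = 1 + (+28.5) = 29.5°C.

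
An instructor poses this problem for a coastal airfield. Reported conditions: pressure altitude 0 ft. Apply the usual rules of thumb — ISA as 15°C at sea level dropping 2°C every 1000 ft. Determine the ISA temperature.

ISA temperature = 15 − 2 × (0/1000) = 15 − 0 = 15°C.

15°C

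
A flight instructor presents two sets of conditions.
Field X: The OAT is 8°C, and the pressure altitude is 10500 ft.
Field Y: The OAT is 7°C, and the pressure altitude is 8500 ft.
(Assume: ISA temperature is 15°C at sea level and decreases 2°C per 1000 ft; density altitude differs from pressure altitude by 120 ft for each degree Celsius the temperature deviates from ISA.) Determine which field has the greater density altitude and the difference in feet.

Field X: ISA temp = -6°C, deviation +14°C, DA = 10500 + 120 × 14 = 12180 ft.
Field Y: ISA temp = -2°C, deviation +9°C, DA = 8500 + 120 × 9 = 9580 ft.
Field X is higher by 12180 − 9580 = 2600 ft.

Field X by 2600 ft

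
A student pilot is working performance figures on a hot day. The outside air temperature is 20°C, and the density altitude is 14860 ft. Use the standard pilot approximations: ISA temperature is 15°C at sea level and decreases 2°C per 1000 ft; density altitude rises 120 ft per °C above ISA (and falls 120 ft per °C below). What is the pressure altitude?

11500 ft

DA = PA + 120 × (OAT − (15 − 2·PA/1000)) = PA + 120·OAT − 1800 + 0.24·PA = 1.24·PA + 120·OAT − 1800.
So 1.24·PA = 14860 − 120 × 20 + 1800 = 14260.
PA = 14260 / 1.24 = 11500 ft.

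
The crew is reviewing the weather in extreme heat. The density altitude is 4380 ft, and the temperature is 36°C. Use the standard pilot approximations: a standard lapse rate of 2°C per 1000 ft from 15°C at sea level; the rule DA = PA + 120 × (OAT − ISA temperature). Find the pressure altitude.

DA = PA + 120 × (OAT − (15 − 2·PA/1000)) = PA + 120·OAT − 1800 + 0.24·PA = 1.24·PA + 120·OAT − 1800.
So 1.24·PA = 4380 − 120 × 36 + 1800 = 1860.
PA = 1860 / 1.24 = 1500 ft.

1500 ft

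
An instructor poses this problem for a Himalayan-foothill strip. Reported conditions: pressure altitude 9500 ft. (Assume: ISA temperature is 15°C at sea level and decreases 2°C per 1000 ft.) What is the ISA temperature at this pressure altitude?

ISA temperature = 15 − 2 × (9500/1000) = 15 − 19 = -4°C.

-4°C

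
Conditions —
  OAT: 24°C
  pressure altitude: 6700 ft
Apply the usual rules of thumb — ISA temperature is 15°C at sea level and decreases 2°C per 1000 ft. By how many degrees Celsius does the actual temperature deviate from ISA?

ISA+22.4°C

ISA temperature at 6700 ft = 15 − 2 × (6700/1000) = 1.6°C.
Deviation = OAT − ISA = 24 − 1.6 = +22.4°C.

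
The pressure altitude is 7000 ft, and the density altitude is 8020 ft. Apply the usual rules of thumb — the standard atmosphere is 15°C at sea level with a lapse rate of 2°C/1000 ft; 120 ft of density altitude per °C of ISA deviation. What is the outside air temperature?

9.5°C

Density altitude − pressure altitude = 8020 − 7000 = +1020 ft.
At 120 ft/°C that is an ISA deviation of 1020/120 = +8.5°C.
ISA temperature at 7000 ft = 15 − 2 × (7000/1000) = 1°C.
OAT = ISA + deviation = 1 + (+8.5) = 9.5°C.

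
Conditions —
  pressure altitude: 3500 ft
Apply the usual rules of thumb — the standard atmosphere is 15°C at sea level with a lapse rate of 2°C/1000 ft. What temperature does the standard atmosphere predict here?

8°C

ISA temperature = 15 − 2 × (3500/1000) = 15 − 7 = 8°C.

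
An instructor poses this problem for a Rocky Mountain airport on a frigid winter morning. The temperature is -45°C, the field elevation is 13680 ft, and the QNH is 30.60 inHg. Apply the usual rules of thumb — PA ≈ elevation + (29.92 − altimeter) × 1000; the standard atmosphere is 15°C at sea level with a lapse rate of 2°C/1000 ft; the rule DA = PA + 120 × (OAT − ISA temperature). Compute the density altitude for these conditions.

8920 ft

Pressure altitude = 13680 + (29.92 − 30.60) × 1000 = 13680 + (-680) = 13000 ft.
ISA temperature at 13000 ft = 15 − 2 × (13000/1000) = -11°C.
ISA deviation = -45 − (-11) = -34°C.
Density altitude = 13000 + 120 × (-34) = 8920 ft.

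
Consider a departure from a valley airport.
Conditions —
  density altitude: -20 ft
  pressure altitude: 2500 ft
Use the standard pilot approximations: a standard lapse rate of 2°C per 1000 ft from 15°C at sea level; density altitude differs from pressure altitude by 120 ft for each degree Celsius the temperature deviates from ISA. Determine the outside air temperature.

Density altitude − pressure altitude = -20 − 2500 = -2520 ft.
At 120 ft/°C that is an ISA deviation of -2520/120 = -21°C.
ISA temperature at 2500 ft = 15 − 2 × (2500/1000) = 10°C.
OAT = ISA + deviation = 10 + (-21) = -11°C.

-11°C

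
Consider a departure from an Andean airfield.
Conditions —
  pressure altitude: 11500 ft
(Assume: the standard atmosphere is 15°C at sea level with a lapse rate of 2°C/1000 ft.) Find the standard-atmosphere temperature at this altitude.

ISA temperature = 15 − 2 × (11500/1000) = 15 − 23 = -8°C.

-8°C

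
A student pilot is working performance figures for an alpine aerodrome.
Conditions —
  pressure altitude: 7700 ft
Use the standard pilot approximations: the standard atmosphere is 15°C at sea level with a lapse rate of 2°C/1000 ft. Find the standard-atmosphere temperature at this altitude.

-0.4°C

ISA temperature = 15 − 2 × (7700/1000) = 15 − 15.4 = -0.4°C.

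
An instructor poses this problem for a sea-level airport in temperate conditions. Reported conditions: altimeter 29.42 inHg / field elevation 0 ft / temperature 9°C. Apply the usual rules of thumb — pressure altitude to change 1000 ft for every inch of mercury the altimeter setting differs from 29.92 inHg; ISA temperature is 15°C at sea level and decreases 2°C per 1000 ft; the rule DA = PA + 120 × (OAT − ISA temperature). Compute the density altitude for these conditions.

-100 ft

Pressure altitude = 0 + (29.92 − 29.42) × 1000 = 0 + (+500) = 500 ft.
ISA temperature at 500 ft = 15 − 2 × (500/1000) = 14°C.
ISA deviation = 9 − 14 = -5°C.
Density altitude = 500 + 120 × (-5) = -100 ft.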